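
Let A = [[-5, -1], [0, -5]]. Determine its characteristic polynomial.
xI - A = [[x + 5, 1], [0, x + 5]].

Expanding det(xI - A) along the first row:
det(xI - A) = + (x + 5)·det([[x + 5]]) - (1)·det([[0]]).

Evaluating gives χ_A(x) = x^2 + 10x + 25 = (x + 5)^2.

χ_A(x) = (x + 5)^2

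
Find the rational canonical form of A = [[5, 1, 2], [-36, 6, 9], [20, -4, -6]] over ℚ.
R = [[0, 0, 12], [1, 0, 4], [0, 1, 5]]

The invariant factors of A (the non-unit diagonal entries of the Smith normal form of xI - A over ℚ[x]) are (x - 6)(x^2 + x + 2), each dividing the next. The characteristic polynomial is their product, (x - 6)(x^2 + x + 2).

The rational canonical form is the block-diagonal matrix of companion matrices C(f_i):
R = [[0, 0, 12], [1, 0, 4], [0, 1, 5]].

Note the characteristic polynomial does not split into linear factors over ℚ, so A has no Jordan form over ℚ; the rational canonical form exists over any field.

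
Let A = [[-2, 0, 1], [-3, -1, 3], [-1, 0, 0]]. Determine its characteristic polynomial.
χ_A(x) = (x + 1)^3

xI - A = [[x + 2, 0, -1], [3, x + 1, -3], [1, 0, x]].

Expanding det(xI - A) along the first row:
det(xI - A) = + (x + 2)·det([[x + 1, -3], [0, x]]) - (0)·det([[3, -3], [1, x]]) + (-1)·det([[3, x + 1], [1, 0]]).

Evaluating gives χ_A(x) = x^3 + 3x^2 + 3x + 1 = (x + 1)^3.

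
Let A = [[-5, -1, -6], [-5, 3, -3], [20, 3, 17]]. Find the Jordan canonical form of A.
The characteristic polynomial is det(xI - A) = (x - 5)^3, so the eigenvalues are 5 (algebraic multiplicity 3).

For λ = 5: rank(A - 5I) = 2, rank((A - 5I)^2) = 1, rank((A - 5I)^3) = 0. The eigenspace has dimension 3 - 2 = 1, so there is 1 Jordan block; the rank sequence gives block sizes [3].

Assembling the blocks gives the Jordan form J above.

J = [[5, 1, 0], [0, 5, 1], [0, 0, 5]]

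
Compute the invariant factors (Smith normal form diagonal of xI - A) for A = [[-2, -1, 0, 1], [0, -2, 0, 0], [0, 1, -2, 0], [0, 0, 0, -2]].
(x + 2)^2, (x + 2)^2

The Jordan structure of A has elementary divisors (x + 2)^2, (x + 2)^2. Arranging the block sizes at each eigenvalue in decreasing order and taking row products gives the invariant factors.

Invariant factors (smallest first, each dividing the next): (x + 2)^2, (x + 2)^2.

Check: the last factor (x + 2)^2 is the minimal polynomial, and the product (x + 2)^4 is the characteristic polynomial.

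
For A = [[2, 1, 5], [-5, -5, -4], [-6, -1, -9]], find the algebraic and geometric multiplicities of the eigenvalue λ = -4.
algebraic multiplicity 3, geometric multiplicity 1

The characteristic polynomial is (x + 4)^3, so the factor x + 4 appears with exponent 3: the algebraic multiplicity is 3.

rank(A + 4I) = 2, so the eigenspace has dimension 3 - 2 = 1: the geometric multiplicity is 1.

Since 1 < 3, A is not diagonalizable.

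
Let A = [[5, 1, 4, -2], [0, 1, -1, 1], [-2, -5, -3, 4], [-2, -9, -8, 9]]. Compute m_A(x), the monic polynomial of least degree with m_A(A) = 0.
m_A(x) = (x - 3)^3

The characteristic polynomial factors as (x - 3)^4. The minimal polynomial is ∏(x - λ)^{k_λ} where k_λ is the size of the largest Jordan block at λ.

For λ = 3: rank(A - 3I) = 2, and the largest Jordan block has size 3 (the smallest k with rank((A - 3I)^k) = rank((A - 3I)^(k+1))).

So m_A(x) = (x - 3)^3.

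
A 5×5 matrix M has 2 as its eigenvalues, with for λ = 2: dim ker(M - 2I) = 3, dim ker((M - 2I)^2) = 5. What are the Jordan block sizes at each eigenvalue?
λ = 2: successive nullity increments [3, 2] count blocks of size ≥ k; block sizes are [2, 2, 1].

Jordan blocks: (2, 2), (2, 2), (2, 1)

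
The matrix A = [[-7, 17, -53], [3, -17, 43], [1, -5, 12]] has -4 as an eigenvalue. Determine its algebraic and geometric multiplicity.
algebraic multiplicity 3, geometric multiplicity 1

The characteristic polynomial is (x + 4)^3, so the factor x + 4 appears with exponent 3: the algebraic multiplicity is 3.

rank(A + 4I) = 2, so the eigenspace has dimension 3 - 2 = 1: the geometric multiplicity is 1.

Since 1 < 3, A is not diagonalizable.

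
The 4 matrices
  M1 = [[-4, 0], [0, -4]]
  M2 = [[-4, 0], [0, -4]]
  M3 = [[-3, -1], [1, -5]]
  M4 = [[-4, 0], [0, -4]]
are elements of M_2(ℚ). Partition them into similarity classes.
Characteristic polynomials: χ_{M1} = (x + 4)^2, χ_{M2} = (x + 4)^2, χ_{M3} = (x + 4)^2, χ_{M4} = (x + 4)^2.

{M1, M2, M4}: invariant factors x + 4, x + 4.

{M3}: invariant factors (x + 4)^2.

Matrices are similar if and only if their invariant-factor lists agree; the partition into similarity classes is {M1, M2, M4}, {M3}.

2 classes: {M1, M2, M4}, {M3}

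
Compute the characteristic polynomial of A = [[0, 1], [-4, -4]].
xI - A = [[x, -1], [4, x + 4]].

Expanding det(xI - A) along the first row:
det(xI - A) = + (x)·det([[x + 4]]) - (-1)·det([[4]]).

Evaluating gives χ_A(x) = x^2 + 4x + 4 = (x + 2)^2.

χ_A(x) = (x + 2)^2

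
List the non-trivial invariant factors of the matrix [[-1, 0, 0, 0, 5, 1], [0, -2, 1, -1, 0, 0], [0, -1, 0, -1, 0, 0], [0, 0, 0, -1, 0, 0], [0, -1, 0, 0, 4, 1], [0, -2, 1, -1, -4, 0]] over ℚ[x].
The Jordan structure of A has elementary divisors (x + 1)^3, (x + 1), (x - 2)^2. Arranging the block sizes at each eigenvalue in decreasing order and taking row products gives the invariant factors.

Invariant factors (smallest first, each dividing the next): x + 1, (x - 2)^2(x + 1)^3.

Check: the last factor (x - 2)^2(x + 1)^3 is the minimal polynomial, and the product (x - 2)^2(x + 1)^4 is the characteristic polynomial.

x + 1, (x - 2)^2(x + 1)^3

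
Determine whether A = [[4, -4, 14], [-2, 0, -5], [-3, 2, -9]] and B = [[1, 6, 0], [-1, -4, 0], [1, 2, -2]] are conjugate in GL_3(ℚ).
No.

Both have characteristic polynomial (x + 1)(x + 2)^2, but the minimal polynomial of A is (x + 1)(x + 2)^2 while the minimal polynomial of B is (x + 1)(x + 2). The minimal polynomial is a similarity invariant, so A and B are not similar.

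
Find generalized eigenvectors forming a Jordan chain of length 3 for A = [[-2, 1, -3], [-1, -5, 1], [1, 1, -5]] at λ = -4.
We seek v_1 ∈ ker((A + 4I)^3) \ ker((A + 4I)^2), then set v_{i+1} = (A + 4I) v_i.

One such chain is v_1 = [[0, 0, 1]]^T, v_2 = [[-3, 1, -1]]^T, v_3 = [[-2, 1, -1]]^T. Check: (A + 4I) v_3 = [[0, 0, 0]]^T = 0.

v_1 = [[0, 0, 1]]^T, v_2 = [[-3, 1, -1]]^T, v_3 = [[-2, 1, -1]]^T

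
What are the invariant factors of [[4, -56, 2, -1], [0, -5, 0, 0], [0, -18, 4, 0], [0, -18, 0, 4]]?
The Jordan structure of A has elementary divisors (x + 5), (x - 4)^2, (x - 4). Arranging the block sizes at each eigenvalue in decreasing order and taking row products gives the invariant factors.

Invariant factors (smallest first, each dividing the next): x - 4, (x - 4)^2(x + 5).

Check: the last factor (x - 4)^2(x + 5) is the minimal polynomial, and the product (x - 4)^3(x + 5) is the characteristic polynomial.

x - 4, (x - 4)^2(x + 5)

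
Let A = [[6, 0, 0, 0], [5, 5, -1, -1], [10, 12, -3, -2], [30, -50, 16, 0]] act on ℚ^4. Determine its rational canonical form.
R = [[6, 0, 0, 0], [0, 0, 0, 18], [0, 1, 0, 21], [0, 0, 1, 2]]

The invariant factors of A (the non-unit diagonal entries of the Smith normal form of xI - A over ℚ[x]) are x - 6, (x - 6)(x + 1)(x + 3), each dividing the next. The characteristic polynomial is their product, (x - 6)^2(x + 1)(x + 3).

The rational canonical form is the block-diagonal matrix of companion matrices C(f_i):
R = [[6, 0, 0, 0], [0, 0, 0, 18], [0, 1, 0, 21], [0, 0, 1, 2]].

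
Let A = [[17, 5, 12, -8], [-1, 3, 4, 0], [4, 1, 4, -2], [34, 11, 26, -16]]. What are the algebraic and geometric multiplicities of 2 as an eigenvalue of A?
The characteristic polynomial is (x - 2)^4, so the factor x - 2 appears with exponent 4: the algebraic multiplicity is 4.

rank(A - 2I) = 2, so the eigenspace has dimension 4 - 2 = 2: the geometric multiplicity is 2.

Since 2 < 4, A is not diagonalizable.

algebraic multiplicity 4, geometric multiplicity 2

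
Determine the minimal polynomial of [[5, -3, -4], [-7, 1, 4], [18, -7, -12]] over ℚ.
m_A(x) = (x + 2)^3

The characteristic polynomial factors as (x + 2)^3. The minimal polynomial is ∏(x - λ)^{k_λ} where k_λ is the size of the largest Jordan block at λ.

For λ = -2: rank(A + 2I) = 2, and the largest Jordan block has size 3 (the smallest k with rank((A + 2I)^k) = rank((A + 2I)^(k+1))).

So m_A(x) = (x + 2)^3.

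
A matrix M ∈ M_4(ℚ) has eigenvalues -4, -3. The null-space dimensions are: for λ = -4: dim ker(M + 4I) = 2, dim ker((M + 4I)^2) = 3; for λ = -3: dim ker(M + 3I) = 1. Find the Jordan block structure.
λ = -4: successive nullity increments [2, 1] count blocks of size ≥ k; block sizes are [2, 1].
λ = -3: successive nullity increments [1] count blocks of size ≥ k; block sizes are [1].

Jordan blocks: (-4, 2), (-4, 1), (-3, 1)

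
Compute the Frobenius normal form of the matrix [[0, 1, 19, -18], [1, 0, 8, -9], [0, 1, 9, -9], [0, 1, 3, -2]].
R = [[0, 0, 0, -16], [1, 0, 0, -8], [0, 1, 0, -9], [0, 0, 1, 7]]

The invariant factors of A (the non-unit diagonal entries of the Smith normal form of xI - A over ℚ[x]) are (x - 4)^2(x^2 + x + 1), each dividing the next. The characteristic polynomial is their product, (x - 4)^2(x^2 + x + 1).

The rational canonical form is the block-diagonal matrix of companion matrices C(f_i):
R = [[0, 0, 0, -16], [1, 0, 0, -8], [0, 1, 0, -9], [0, 0, 1, 7]].

Note the characteristic polynomial does not split into linear factors over ℚ, so A has no Jordan form over ℚ; the rational canonical form exists over any field.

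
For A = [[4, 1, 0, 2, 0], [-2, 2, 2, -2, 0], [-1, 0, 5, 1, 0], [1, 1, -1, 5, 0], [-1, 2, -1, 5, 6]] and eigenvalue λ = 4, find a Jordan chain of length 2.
We seek v_1 ∈ ker((A - 4I)^2) \ ker(A - 4I), then set v_{i+1} = (A - 4I) v_i.

One such chain is v_1 = [[0, 1, 0, 0, -1]]^T, v_2 = [[1, -2, 0, 1, 0]]^T. Check: (A - 4I) v_2 = [[0, 0, 0, 0, 0]]^T = 0.

v_1 = [[0, 1, 0, 0, -1]]^T, v_2 = [[1, -2, 0, 1, 0]]^T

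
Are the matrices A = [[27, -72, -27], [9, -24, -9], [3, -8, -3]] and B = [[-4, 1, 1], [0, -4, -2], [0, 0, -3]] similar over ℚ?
No.

trace(A) = 0 but trace(B) = -11. The trace is a similarity invariant, so A and B are not similar.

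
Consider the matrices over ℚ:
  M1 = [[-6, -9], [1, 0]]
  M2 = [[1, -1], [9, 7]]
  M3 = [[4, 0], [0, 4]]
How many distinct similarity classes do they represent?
3 classes: {M1}, {M2}, {M3}

Characteristic polynomials: χ_{M1} = (x + 3)^2, χ_{M2} = (x - 4)^2, χ_{M3} = (x - 4)^2.

{M1}: invariant factors (x + 3)^2.

{M2}: invariant factors (x - 4)^2.

{M3}: invariant factors x - 4, x - 4.

Matrices are similar if and only if their invariant-factor lists agree; the partition into similarity classes is {M1}, {M2}, {M3}.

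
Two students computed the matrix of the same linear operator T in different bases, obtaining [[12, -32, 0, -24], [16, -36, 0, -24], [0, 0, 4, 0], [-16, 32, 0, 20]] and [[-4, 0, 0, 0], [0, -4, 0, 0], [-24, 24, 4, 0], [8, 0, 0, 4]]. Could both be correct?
Two matrices over a field are similar if and only if they have the same invariant factors.

Both A and B have characteristic polynomial (x - 4)^2(x + 4)^2 and minimal polynomial (x - 4)(x + 4). Computing further, both have invariant factors (x - 4)(x + 4), (x - 4)(x + 4). Hence A and B are similar.

Yes.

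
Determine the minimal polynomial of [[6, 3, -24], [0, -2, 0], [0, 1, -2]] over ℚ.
The characteristic polynomial factors as (x - 6)(x + 2)^2. The minimal polynomial is ∏(x - λ)^{k_λ} where k_λ is the size of the largest Jordan block at λ.

For λ = -2: rank(A + 2I) = 2, and the largest Jordan block has size 2 (the smallest k with rank((A + 2I)^k) = rank((A + 2I)^(k+1))).
For λ = 6: rank(A - 6I) = 2, and the largest Jordan block has size 1 (the smallest k with rank((A - 6I)^k) = rank((A - 6I)^(k+1))).

So m_A(x) = (x - 6)(x + 2)^2.

m_A(x) = (x - 6)(x + 2)^2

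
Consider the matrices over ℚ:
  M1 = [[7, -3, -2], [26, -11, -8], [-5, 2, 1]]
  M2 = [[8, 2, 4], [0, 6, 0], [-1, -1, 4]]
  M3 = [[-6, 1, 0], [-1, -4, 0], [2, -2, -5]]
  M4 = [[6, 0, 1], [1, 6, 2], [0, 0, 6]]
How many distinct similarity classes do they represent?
Characteristic polynomials: χ_{M1} = (x + 1)^3, χ_{M2} = (x - 6)^3, χ_{M3} = (x + 5)^3, χ_{M4} = (x - 6)^3.

{M1}: invariant factors (x + 1)^3.

{M2}: invariant factors x - 6, (x - 6)^2.

{M3}: invariant factors x + 5, (x + 5)^2.

{M4}: invariant factors (x - 6)^3.

Matrices are similar if and only if their invariant-factor lists agree; the partition into similarity classes is {M1}, {M2}, {M3}, {M4}.

4 classes: {M1}, {M2}, {M3}, {M4}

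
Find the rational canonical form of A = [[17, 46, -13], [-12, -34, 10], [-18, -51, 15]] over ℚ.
R = [[0, 0, 0], [1, 0, 5], [0, 1, -2]]

The invariant factors of A (the non-unit diagonal entries of the Smith normal form of xI - A over ℚ[x]) are x(x^2 + 2x - 5), each dividing the next. The characteristic polynomial is their product, x(x^2 + 2x - 5).

The rational canonical form is the block-diagonal matrix of companion matrices C(f_i):
R = [[0, 0, 0], [1, 0, 5], [0, 1, -2]].

Note the characteristic polynomial does not split into linear factors over ℚ, so A has no Jordan form over ℚ; the rational canonical form exists over any field.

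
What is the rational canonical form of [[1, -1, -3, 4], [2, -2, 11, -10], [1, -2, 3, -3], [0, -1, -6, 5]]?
R = [[0, 0, 0, 12], [1, 0, 0, -14], [0, 1, 0, -4], [0, 0, 1, 7]]

The invariant factors of A (the non-unit diagonal entries of the Smith normal form of xI - A over ℚ[x]) are (x - 6)(x - 1)(x^2 - 2), each dividing the next. The characteristic polynomial is their product, (x - 6)(x - 1)(x^2 - 2).

The rational canonical form is the block-diagonal matrix of companion matrices C(f_i):
R = [[0, 0, 0, 12], [1, 0, 0, -14], [0, 1, 0, -4], [0, 0, 1, 7]].

Note the characteristic polynomial does not split into linear factors over ℚ, so A has no Jordan form over ℚ; the rational canonical form exists over any field.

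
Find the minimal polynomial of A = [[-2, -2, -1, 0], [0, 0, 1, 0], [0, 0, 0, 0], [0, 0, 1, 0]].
The characteristic polynomial factors as x^3(x + 2). The minimal polynomial is ∏(x - λ)^{k_λ} where k_λ is the size of the largest Jordan block at λ.

For λ = -2: rank(A + 2I) = 3, and the largest Jordan block has size 1 (the smallest k with rank((A + 2I)^k) = rank((A + 2I)^(k+1))).
For λ = 0: rank(A) = 2, and the largest Jordan block has size 2 (the smallest k with rank(A^k) = rank(A^(k+1))).

So m_A(x) = x^2(x + 2).

m_A(x) = x^2(x + 2)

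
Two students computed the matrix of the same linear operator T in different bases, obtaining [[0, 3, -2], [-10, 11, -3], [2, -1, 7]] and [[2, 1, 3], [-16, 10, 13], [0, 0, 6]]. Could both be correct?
Two matrices over a field are similar if and only if they have the same invariant factors.

Both A and B have characteristic polynomial (x - 6)^3 and minimal polynomial (x - 6)^3. Computing further, both have invariant factors (x - 6)^3. Hence A and B are similar.

Yes.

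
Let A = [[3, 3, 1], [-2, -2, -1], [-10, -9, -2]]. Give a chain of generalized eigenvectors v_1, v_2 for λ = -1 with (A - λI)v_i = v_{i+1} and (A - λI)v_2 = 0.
v_1 = [[0, 0, 1]]^T, v_2 = [[1, -1, -1]]^T

We seek v_1 ∈ ker((A + I)^2) \ ker(A + I), then set v_{i+1} = (A + I) v_i.

One such chain is v_1 = [[0, 0, 1]]^T, v_2 = [[1, -1, -1]]^T. Check: (A + I) v_2 = [[0, 0, 0]]^T = 0.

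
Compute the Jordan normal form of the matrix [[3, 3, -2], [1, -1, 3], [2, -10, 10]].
The characteristic polynomial is det(xI - A) = (x - 4)^3, so the eigenvalues are 4 (algebraic multiplicity 3).

For λ = 4: rank(A - 4I) = 2, rank((A - 4I)^2) = 1, rank((A - 4I)^3) = 0. The eigenspace has dimension 3 - 2 = 1, so there is 1 Jordan block; the rank sequence gives block sizes [3].

Assembling the blocks gives the Jordan form J above.

J = [[4, 1, 0], [0, 4, 1], [0, 0, 4]]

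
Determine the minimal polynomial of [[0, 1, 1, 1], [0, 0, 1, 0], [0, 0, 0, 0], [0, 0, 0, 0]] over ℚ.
m_A(x) = x^3

The characteristic polynomial factors as x^4. The minimal polynomial is ∏(x - λ)^{k_λ} where k_λ is the size of the largest Jordan block at λ.

For λ = 0: rank(A) = 2, and the largest Jordan block has size 3 (the smallest k with rank(A^k) = rank(A^(k+1))).

So m_A(x) = x^3.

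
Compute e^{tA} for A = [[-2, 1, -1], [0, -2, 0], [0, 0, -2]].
e^{tA} = [[e^{-2*t}, t*e^{-2*t}, -t*e^{-2*t}], [0, e^{-2*t}, 0], [0, 0, e^{-2*t}]]

A has Jordan form J = [[-2, 1, 0], [0, -2, 0], [0, 0, -2]] with A = PJP^{-1}, so e^{tA} = P e^{tJ} P^{-1}.

For a Jordan block J_k(λ), e^{tJ_k(λ)} = e^{λt} · (I + tN + t^2 N^2/2! + ... + t^{k-1} N^{k-1}/(k-1)!) where N is the nilpotent superdiagonal part.

Assembling the blocks and conjugating back gives the entries of e^{tA} as shown above.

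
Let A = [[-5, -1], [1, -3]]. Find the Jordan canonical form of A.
The characteristic polynomial is det(xI - A) = (x + 4)^2, so the eigenvalues are -4 (algebraic multiplicity 2).

For λ = -4: rank(A + 4I) = 1, rank((A + 4I)^2) = 0. The eigenspace has dimension 2 - 1 = 1, so there is 1 Jordan block; the rank sequence gives block sizes [2].

Assembling the blocks gives the Jordan form J above.

J = [[-4, 1], [0, -4]]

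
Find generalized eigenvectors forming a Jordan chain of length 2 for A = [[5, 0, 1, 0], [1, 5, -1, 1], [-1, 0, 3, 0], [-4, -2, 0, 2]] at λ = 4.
We seek v_1 ∈ ker((A - 4I)^2) \ ker(A - 4I), then set v_{i+1} = (A - 4I) v_i.

One such chain is v_1 = [[0, 1, 1, 0]]^T, v_2 = [[1, 0, -1, -2]]^T. Check: (A - 4I) v_2 = [[0, 0, 0, 0]]^T = 0.

v_1 = [[0, 1, 1, 0]]^T, v_2 = [[1, 0, -1, -2]]^T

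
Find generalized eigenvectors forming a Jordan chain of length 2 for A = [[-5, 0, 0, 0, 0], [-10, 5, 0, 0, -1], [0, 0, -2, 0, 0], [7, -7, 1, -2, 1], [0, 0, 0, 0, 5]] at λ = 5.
We seek v_1 ∈ ker((A - 5I)^2) \ ker(A - 5I), then set v_{i+1} = (A - 5I) v_i.

One such chain is v_1 = [[0, 0, 0, 0, 1]]^T, v_2 = [[0, -1, 0, 1, 0]]^T. Check: (A - 5I) v_2 = [[0, 0, 0, 0, 0]]^T = 0.

v_1 = [[0, 0, 0, 0, 1]]^T, v_2 = [[0, -1, 0, 1, 0]]^T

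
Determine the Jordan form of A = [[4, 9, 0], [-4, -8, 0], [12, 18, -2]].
The characteristic polynomial is det(xI - A) = (x + 2)^3, so the eigenvalues are -2 (algebraic multiplicity 3).

For λ = -2: rank(A + 2I) = 1, rank((A + 2I)^2) = 0. The eigenspace has dimension 3 - 1 = 2, so there are 2 Jordan blocks; the rank sequence gives block sizes [2, 1].

Assembling the blocks gives the Jordan form J above.

J = [[-2, 1, 0], [0, -2, 0], [0, 0, -2]]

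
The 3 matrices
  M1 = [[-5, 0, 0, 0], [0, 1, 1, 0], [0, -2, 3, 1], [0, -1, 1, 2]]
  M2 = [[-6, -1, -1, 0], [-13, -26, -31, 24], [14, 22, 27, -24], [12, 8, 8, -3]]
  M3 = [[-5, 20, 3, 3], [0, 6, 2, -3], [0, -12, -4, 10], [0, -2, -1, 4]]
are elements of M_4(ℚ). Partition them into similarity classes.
Characteristic polynomials: χ_{M1} = (x - 2)^3(x + 5), χ_{M2} = (x - 5)(x + 3)(x + 5)^2, χ_{M3} = (x - 2)^3(x + 5).

{M1, M3}: invariant factors (x - 2)^3(x + 5).

{M2}: invariant factors (x - 5)(x + 3)(x + 5)^2.

Matrices are similar if and only if their invariant-factor lists agree; the partition into similarity classes is {M1, M3}, {M2}.

2 classes: {M1, M3}, {M2}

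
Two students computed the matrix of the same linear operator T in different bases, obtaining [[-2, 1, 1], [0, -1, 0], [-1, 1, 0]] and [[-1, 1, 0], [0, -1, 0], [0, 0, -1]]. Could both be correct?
Yes.

Two matrices over a field are similar if and only if they have the same invariant factors.

Both A and B have characteristic polynomial (x + 1)^3 and minimal polynomial (x + 1)^2. Computing further, both have invariant factors x + 1, (x + 1)^2. Hence A and B are similar.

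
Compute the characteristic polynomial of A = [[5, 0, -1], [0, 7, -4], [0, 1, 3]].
xI - A = [[x - 5, 0, 1], [0, x - 7, 4], [0, -1, x - 3]].

Expanding det(xI - A) along the first row:
det(xI - A) = + (x - 5)·det([[x - 7, 4], [-1, x - 3]]) - (0)·det([[0, 4], [0, x - 3]]) + (1)·det([[0, x - 7], [0, -1]]).

Evaluating gives χ_A(x) = x^3 - 15x^2 + 75x - 125 = (x - 5)^3.

χ_A(x) = (x - 5)^3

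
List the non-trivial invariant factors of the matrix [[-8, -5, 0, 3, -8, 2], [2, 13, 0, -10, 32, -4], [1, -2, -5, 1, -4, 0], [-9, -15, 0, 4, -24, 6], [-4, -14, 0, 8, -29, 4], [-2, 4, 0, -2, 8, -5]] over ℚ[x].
x + 5, x + 5, (x + 5)^2, (x + 5)^2

The Jordan structure of A has elementary divisors (x + 5)^2, (x + 5)^2, (x + 5), (x + 5). Arranging the block sizes at each eigenvalue in decreasing order and taking row products gives the invariant factors.

Invariant factors (smallest first, each dividing the next): x + 5, x + 5, (x + 5)^2, (x + 5)^2.

Check: the last factor (x + 5)^2 is the minimal polynomial, and the product (x + 5)^6 is the characteristic polynomial.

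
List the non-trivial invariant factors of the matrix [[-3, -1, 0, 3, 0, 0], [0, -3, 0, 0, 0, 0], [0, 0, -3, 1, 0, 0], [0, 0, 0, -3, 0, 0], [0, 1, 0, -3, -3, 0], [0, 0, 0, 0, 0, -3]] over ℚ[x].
x + 3, x + 3, (x + 3)^2, (x + 3)^2

The Jordan structure of A has elementary divisors (x + 3)^2, (x + 3)^2, (x + 3), (x + 3). Arranging the block sizes at each eigenvalue in decreasing order and taking row products gives the invariant factors.

Invariant factors (smallest first, each dividing the next): x + 3, x + 3, (x + 3)^2, (x + 3)^2.

Check: the last factor (x + 3)^2 is the minimal polynomial, and the product (x + 3)^6 is the characteristic polynomial.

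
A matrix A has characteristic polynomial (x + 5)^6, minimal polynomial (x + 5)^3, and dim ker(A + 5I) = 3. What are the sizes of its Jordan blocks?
Jordan blocks: (-5, 3), (-5, 2), (-5, 1)

λ = -5: algebraic multiplicity 6 (exponent in χ_A), largest block size 3 (exponent in m_A), 3 blocks (geometric multiplicity). These force block sizes [3, 2, 1].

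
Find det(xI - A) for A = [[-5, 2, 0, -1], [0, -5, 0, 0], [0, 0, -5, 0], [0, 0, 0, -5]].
xI - A = [[x + 5, -2, 0, 1], [0, x + 5, 0, 0], [0, 0, x + 5, 0], [0, 0, 0, x + 5]].

Expanding det(xI - A) along the first row:
det(xI - A) = + (x + 5)·det([[x + 5, 0, 0], [0, x + 5, 0], [0, 0, x + 5]]) - (-2)·det([[0, 0, 0], [0, x + 5, 0], [0, 0, x + 5]]) + (0)·det([[0, x + 5, 0], [0, 0, 0], [0, 0, x + 5]]) - (1)·det([[0, x + 5, 0], [0, 0, x + 5], [0, 0, 0]]).

Evaluating gives χ_A(x) = x^4 + 20x^3 + 150x^2 + 500x + 625 = (x + 5)^4.

χ_A(x) = (x + 5)^4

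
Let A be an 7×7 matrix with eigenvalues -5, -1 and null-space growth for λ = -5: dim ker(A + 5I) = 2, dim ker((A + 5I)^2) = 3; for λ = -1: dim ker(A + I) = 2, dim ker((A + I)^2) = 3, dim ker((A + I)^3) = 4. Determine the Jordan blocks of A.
Jordan blocks: (-5, 2), (-5, 1), (-1, 3), (-1, 1)

λ = -5: successive nullity increments [2, 1] count blocks of size ≥ k; block sizes are [2, 1].
λ = -1: successive nullity increments [2, 1, 1] count blocks of size ≥ k; block sizes are [3, 1].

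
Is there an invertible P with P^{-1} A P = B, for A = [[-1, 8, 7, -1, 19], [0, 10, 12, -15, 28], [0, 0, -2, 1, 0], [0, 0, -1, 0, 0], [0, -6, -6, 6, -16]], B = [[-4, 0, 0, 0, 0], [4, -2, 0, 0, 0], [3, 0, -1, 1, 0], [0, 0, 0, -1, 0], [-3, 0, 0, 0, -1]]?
Yes.

Two matrices over a field are similar if and only if they have the same invariant factors.

Both A and B have characteristic polynomial (x + 1)^3(x + 2)(x + 4) and minimal polynomial (x + 1)^2(x + 2)(x + 4). Computing further, both have invariant factors x + 1, (x + 1)^2(x + 2)(x + 4). Hence A and B are similar.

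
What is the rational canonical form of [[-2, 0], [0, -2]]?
R = [[-2, 0], [0, -2]]

The invariant factors of A (the non-unit diagonal entries of the Smith normal form of xI - A over ℚ[x]) are x + 2, x + 2, each dividing the next. The characteristic polynomial is their product, (x + 2)^2.

The rational canonical form is the block-diagonal matrix of companion matrices C(f_i):
R = [[-2, 0], [0, -2]].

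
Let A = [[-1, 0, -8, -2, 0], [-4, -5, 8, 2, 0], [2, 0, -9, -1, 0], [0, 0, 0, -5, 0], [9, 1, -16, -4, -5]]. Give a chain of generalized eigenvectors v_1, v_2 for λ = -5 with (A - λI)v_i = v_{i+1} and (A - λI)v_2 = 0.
We seek v_1 ∈ ker((A + 5I)^2) \ ker(A + 5I), then set v_{i+1} = (A + 5I) v_i.

One such chain is v_1 = [[0, 1, 0, 0, -1]]^T, v_2 = [[0, 0, 0, 0, 1]]^T. Check: (A + 5I) v_2 = [[0, 0, 0, 0, 0]]^T = 0.

v_1 = [[0, 1, 0, 0, -1]]^T, v_2 = [[0, 0, 0, 0, 1]]^T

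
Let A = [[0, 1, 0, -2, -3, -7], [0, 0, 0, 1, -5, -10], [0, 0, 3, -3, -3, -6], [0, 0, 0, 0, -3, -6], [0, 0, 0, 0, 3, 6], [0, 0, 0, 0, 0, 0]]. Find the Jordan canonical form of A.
The characteristic polynomial is det(xI - A) = x^4(x - 3)^2, so the eigenvalues are 0 (algebraic multiplicity 4), 3 (algebraic multiplicity 2).

For λ = 0: rank(A) = 4, rank(A^2) = 3, rank(A^3) = 2. The eigenspace has dimension 6 - 4 = 2, so there are 2 Jordan blocks; the rank sequence gives block sizes [3, 1].

For λ = 3: rank(A - 3I) = 4. The eigenspace has dimension 6 - 4 = 2, so there are 2 Jordan blocks; the rank sequence gives block sizes [1, 1].

Assembling the blocks gives the Jordan form J above.

J = [[0, 1, 0, 0, 0, 0], [0, 0, 1, 0, 0, 0], [0, 0, 0, 0, 0, 0], [0, 0, 0, 0, 0, 0], [0, 0, 0, 0, 3, 0], [0, 0, 0, 0, 0, 3]]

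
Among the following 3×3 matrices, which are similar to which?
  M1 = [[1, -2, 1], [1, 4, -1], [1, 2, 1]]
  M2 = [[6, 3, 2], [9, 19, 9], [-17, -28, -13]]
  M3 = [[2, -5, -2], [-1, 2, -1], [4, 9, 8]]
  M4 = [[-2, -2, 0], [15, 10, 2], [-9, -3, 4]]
Characteristic polynomials: χ_{M1} = (x - 2)^3, χ_{M2} = (x - 4)^3, χ_{M3} = (x - 4)^3, χ_{M4} = (x - 4)^3.

{M1}: invariant factors x - 2, (x - 2)^2.

{M2, M3, M4}: invariant factors (x - 4)^3.

Matrices are similar if and only if their invariant-factor lists agree; the partition into similarity classes is {M1}, {M2, M3, M4}.

2 classes: {M1}, {M2, M3, M4}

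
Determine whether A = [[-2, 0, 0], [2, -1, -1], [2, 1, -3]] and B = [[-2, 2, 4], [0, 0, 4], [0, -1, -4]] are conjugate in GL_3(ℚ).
Two matrices over a field are similar if and only if they have the same invariant factors.

Both A and B have characteristic polynomial (x + 2)^3 and minimal polynomial (x + 2)^2. Computing further, both have invariant factors x + 2, (x + 2)^2. Hence A and B are similar.

Yes.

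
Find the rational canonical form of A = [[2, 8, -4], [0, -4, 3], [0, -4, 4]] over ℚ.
R = [[2, 0, 0], [0, 0, 4], [0, 1, 0]]

The invariant factors of A (the non-unit diagonal entries of the Smith normal form of xI - A over ℚ[x]) are x - 2, (x - 2)(x + 2), each dividing the next. The characteristic polynomial is their product, (x - 2)^2(x + 2).

The rational canonical form is the block-diagonal matrix of companion matrices C(f_i):
R = [[2, 0, 0], [0, 0, 4], [0, 1, 0]].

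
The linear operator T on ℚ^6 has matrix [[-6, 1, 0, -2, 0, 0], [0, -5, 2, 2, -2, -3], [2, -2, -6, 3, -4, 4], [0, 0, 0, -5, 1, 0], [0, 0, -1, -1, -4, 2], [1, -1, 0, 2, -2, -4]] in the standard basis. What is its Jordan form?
J = [[-5, 1, 0, 0, 0, 0], [0, -5, 1, 0, 0, 0], [0, 0, -5, 0, 0, 0], [0, 0, 0, -5, 1, 0], [0, 0, 0, 0, -5, 1], [0, 0, 0, 0, 0, -5]]

The characteristic polynomial is det(xI - A) = (x + 5)^6, so the eigenvalues are -5 (algebraic multiplicity 6).

For λ = -5: rank(A + 5I) = 4, rank((A + 5I)^2) = 2, rank((A + 5I)^3) = 0. The eigenspace has dimension 6 - 4 = 2, so there are 2 Jordan blocks; the rank sequence gives block sizes [3, 3].

Assembling the blocks gives the Jordan form J above.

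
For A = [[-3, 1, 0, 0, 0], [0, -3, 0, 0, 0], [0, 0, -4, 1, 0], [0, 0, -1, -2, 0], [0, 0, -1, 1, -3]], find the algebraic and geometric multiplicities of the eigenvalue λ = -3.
algebraic multiplicity 5, geometric multiplicity 3

The characteristic polynomial is (x + 3)^5, so the factor x + 3 appears with exponent 5: the algebraic multiplicity is 5.

rank(A + 3I) = 2, so the eigenspace has dimension 5 - 2 = 3: the geometric multiplicity is 3.

Since 3 < 5, A is not diagonalizable.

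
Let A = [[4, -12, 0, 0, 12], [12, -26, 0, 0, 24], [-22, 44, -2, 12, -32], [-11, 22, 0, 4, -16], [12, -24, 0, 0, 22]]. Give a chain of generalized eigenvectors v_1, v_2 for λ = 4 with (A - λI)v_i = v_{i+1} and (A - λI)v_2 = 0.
We seek v_1 ∈ ker((A - 4I)^2) \ ker(A - 4I), then set v_{i+1} = (A - 4I) v_i.

One such chain is v_1 = [[1, 2, -8, -4, 2]]^T, v_2 = [[0, 0, 2, 1, 0]]^T. Check: (A - 4I) v_2 = [[0, 0, 0, 0, 0]]^T = 0.

v_1 = [[1, 2, -8, -4, 2]]^T, v_2 = [[0, 0, 2, 1, 0]]^T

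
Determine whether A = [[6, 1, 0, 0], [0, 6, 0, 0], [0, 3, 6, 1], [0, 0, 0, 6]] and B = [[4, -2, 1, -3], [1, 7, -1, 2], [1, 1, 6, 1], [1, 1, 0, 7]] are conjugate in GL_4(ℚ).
Two matrices over a field are similar if and only if they have the same invariant factors.

Both A and B have characteristic polynomial (x - 6)^4 and minimal polynomial (x - 6)^2. Computing further, both have invariant factors (x - 6)^2, (x - 6)^2. Hence A and B are similar.

Yes.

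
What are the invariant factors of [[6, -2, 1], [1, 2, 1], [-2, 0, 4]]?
(x - 4)^3

The Jordan structure of A has elementary divisors (x - 4)^3. Arranging the block sizes at each eigenvalue in decreasing order and taking row products gives the invariant factors.

Invariant factors (smallest first, each dividing the next): (x - 4)^3.

Check: the last factor (x - 4)^3 is the minimal polynomial, and the product (x - 4)^3 is the characteristic polynomial.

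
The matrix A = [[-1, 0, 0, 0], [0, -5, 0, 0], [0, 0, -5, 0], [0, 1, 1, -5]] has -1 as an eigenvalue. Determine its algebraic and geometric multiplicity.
The characteristic polynomial is (x + 1)(x + 5)^3, so the factor x + 1 appears with exponent 1: the algebraic multiplicity is 1.

rank(A + I) = 3, so the eigenspace has dimension 4 - 3 = 1: the geometric multiplicity is 1.

algebraic multiplicity 1, geometric multiplicity 1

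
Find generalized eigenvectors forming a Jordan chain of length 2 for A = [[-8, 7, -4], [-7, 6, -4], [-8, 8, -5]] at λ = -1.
v_1 = [[0, 1, 2]]^T, v_2 = [[-1, -1, 0]]^T

We seek v_1 ∈ ker((A + I)^2) \ ker(A + I), then set v_{i+1} = (A + I) v_i.

One such chain is v_1 = [[0, 1, 2]]^T, v_2 = [[-1, -1, 0]]^T. Check: (A + I) v_2 = [[0, 0, 0]]^T = 0.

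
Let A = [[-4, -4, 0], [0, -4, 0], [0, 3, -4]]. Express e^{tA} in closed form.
e^{tA} = [[e^{-4*t}, -4*t*e^{-4*t}, 0], [0, e^{-4*t}, 0], [0, 3*t*e^{-4*t}, e^{-4*t}]]

A has Jordan form J = [[-4, 1, 0], [0, -4, 0], [0, 0, -4]] with A = PJP^{-1}, so e^{tA} = P e^{tJ} P^{-1}.

For a Jordan block J_k(λ), e^{tJ_k(λ)} = e^{λt} · (I + tN + t^2 N^2/2! + ... + t^{k-1} N^{k-1}/(k-1)!) where N is the nilpotent superdiagonal part.

Assembling the blocks and conjugating back gives the entries of e^{tA} as shown above.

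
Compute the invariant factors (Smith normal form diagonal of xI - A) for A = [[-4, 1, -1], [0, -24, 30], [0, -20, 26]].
(x - 6)(x + 4)^2

The Jordan structure of A has elementary divisors (x + 4)^2, (x - 6). Arranging the block sizes at each eigenvalue in decreasing order and taking row products gives the invariant factors.

Invariant factors (smallest first, each dividing the next): (x - 6)(x + 4)^2.

Check: the last factor (x - 6)(x + 4)^2 is the minimal polynomial, and the product (x - 6)(x + 4)^2 is the characteristic polynomial.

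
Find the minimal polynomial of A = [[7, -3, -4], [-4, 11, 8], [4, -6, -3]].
The characteristic polynomial factors as (x - 5)^3. The minimal polynomial is ∏(x - λ)^{k_λ} where k_λ is the size of the largest Jordan block at λ.

For λ = 5: rank(A - 5I) = 1, and the largest Jordan block has size 2 (the smallest k with rank((A - 5I)^k) = rank((A - 5I)^(k+1))).

So m_A(x) = (x - 5)^2.

m_A(x) = (x - 5)^2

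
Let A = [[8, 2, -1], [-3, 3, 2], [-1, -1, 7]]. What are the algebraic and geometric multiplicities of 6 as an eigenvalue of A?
The characteristic polynomial is (x - 6)^3, so the factor x - 6 appears with exponent 3: the algebraic multiplicity is 3.

rank(A - 6I) = 2, so the eigenspace has dimension 3 - 2 = 1: the geometric multiplicity is 1.

Since 1 < 3, A is not diagonalizable.

algebraic multiplicity 3, geometric multiplicity 1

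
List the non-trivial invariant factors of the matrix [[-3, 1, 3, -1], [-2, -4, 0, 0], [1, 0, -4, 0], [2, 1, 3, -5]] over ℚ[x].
The Jordan structure of A has elementary divisors (x + 4)^3, (x + 4). Arranging the block sizes at each eigenvalue in decreasing order and taking row products gives the invariant factors.

Invariant factors (smallest first, each dividing the next): x + 4, (x + 4)^3.

Check: the last factor (x + 4)^3 is the minimal polynomial, and the product (x + 4)^4 is the characteristic polynomial.

x + 4, (x + 4)^3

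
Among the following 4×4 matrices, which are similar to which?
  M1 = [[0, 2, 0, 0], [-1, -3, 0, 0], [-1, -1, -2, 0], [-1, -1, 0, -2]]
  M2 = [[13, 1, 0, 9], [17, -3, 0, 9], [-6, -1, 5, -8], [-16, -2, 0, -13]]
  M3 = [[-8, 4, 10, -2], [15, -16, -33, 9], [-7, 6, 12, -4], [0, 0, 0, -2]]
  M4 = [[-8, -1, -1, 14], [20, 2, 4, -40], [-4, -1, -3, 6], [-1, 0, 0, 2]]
4 classes: {M1}, {M2}, {M3}, {M4}

Characteristic polynomials: χ_{M1} = (x + 1)(x + 2)^3, χ_{M2} = (x - 5)^2(x + 4)^2, χ_{M3} = (x + 2)(x + 4)^3, χ_{M4} = (x + 1)(x + 2)^3.

{M1}: invariant factors x + 2, x + 2, (x + 1)(x + 2).

{M2}: invariant factors (x - 5)^2(x + 4)^2.

{M3}: invariant factors (x + 2)(x + 4)^3.

{M4}: invariant factors x + 2, (x + 1)(x + 2)^2.

Matrices are similar if and only if their invariant-factor lists agree; the partition into similarity classes is {M1}, {M2}, {M3}, {M4}.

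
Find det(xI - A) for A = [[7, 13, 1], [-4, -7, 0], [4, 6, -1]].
χ_A(x) = (x - 1)(x + 1)^2

xI - A = [[x - 7, -13, -1], [4, x + 7, 0], [-4, -6, x + 1]].

Expanding det(xI - A) along the first row:
det(xI - A) = + (x - 7)·det([[x + 7, 0], [-6, x + 1]]) - (-13)·det([[4, 0], [-4, x + 1]]) + (-1)·det([[4, x + 7], [-4, -6]]).

Evaluating gives χ_A(x) = x^3 + x^2 - x - 1 = (x - 1)(x + 1)^2.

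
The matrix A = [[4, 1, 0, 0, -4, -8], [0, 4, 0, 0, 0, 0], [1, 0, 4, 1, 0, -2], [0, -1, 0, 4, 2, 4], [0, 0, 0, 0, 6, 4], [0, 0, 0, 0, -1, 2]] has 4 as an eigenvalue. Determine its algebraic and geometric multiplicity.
The characteristic polynomial is (x - 4)^6, so the factor x - 4 appears with exponent 6: the algebraic multiplicity is 6.

rank(A - 4I) = 3, so the eigenspace has dimension 6 - 3 = 3: the geometric multiplicity is 3.

Since 3 < 6, A is not diagonalizable.

algebraic multiplicity 6, geometric multiplicity 3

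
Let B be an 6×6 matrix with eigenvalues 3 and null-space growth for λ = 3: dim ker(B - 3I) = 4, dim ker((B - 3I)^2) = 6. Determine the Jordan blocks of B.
λ = 3: successive nullity increments [4, 2] count blocks of size ≥ k; block sizes are [2, 2, 1, 1].

Jordan blocks: (3, 2), (3, 2), (3, 1), (3, 1)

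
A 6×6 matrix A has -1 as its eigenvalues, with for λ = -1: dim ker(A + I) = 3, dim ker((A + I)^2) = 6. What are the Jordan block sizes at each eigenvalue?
λ = -1: successive nullity increments [3, 3] count blocks of size ≥ k; block sizes are [2, 2, 2].

Jordan blocks: (-1, 2), (-1, 2), (-1, 2)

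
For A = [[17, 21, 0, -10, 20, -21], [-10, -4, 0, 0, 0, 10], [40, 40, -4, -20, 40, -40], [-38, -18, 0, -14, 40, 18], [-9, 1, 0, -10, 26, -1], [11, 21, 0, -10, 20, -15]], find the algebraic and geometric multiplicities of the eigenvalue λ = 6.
The characteristic polynomial is (x - 6)^3(x + 4)^3, so the factor x - 6 appears with exponent 3: the algebraic multiplicity is 3.

rank(A - 6I) = 3, so the eigenspace has dimension 6 - 3 = 3: the geometric multiplicity is 3.

algebraic multiplicity 3, geometric multiplicity 3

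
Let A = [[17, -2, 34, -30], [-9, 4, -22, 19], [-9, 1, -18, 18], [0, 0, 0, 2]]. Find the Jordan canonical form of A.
J = [[-1, 0, 0, 0], [0, 2, 1, 0], [0, 0, 2, 1], [0, 0, 0, 2]]

The characteristic polynomial is det(xI - A) = (x - 2)^3(x + 1), so the eigenvalues are -1 (algebraic multiplicity 1), 2 (algebraic multiplicity 3).

For λ = -1: algebraic multiplicity 1 gives one 1×1 block.

For λ = 2: rank(A - 2I) = 3, rank((A - 2I)^2) = 2, rank((A - 2I)^3) = 1. The eigenspace has dimension 4 - 3 = 1, so there is 1 Jordan block; the rank sequence gives block sizes [3].

Assembling the blocks gives the Jordan form J above.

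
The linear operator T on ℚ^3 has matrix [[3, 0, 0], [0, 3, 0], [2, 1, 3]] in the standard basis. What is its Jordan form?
The characteristic polynomial is det(xI - A) = (x - 3)^3, so the eigenvalues are 3 (algebraic multiplicity 3).

For λ = 3: rank(A - 3I) = 1, rank((A - 3I)^2) = 0. The eigenspace has dimension 3 - 1 = 2, so there are 2 Jordan blocks; the rank sequence gives block sizes [2, 1].

Assembling the blocks gives the Jordan form J above.

J = [[3, 1, 0], [0, 3, 0], [0, 0, 3]]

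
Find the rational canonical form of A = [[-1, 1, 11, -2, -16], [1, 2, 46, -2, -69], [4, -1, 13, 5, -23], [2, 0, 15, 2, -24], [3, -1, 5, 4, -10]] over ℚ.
R = [[0, 0, 0, 0, 0], [1, 0, 0, 0, -6], [0, 1, 0, 0, -5], [0, 0, 1, 0, 1], [0, 0, 0, 1, 6]]

The invariant factors of A (the non-unit diagonal entries of the Smith normal form of xI - A over ℚ[x]) are x(x - 6)(x^3 - x - 1), each dividing the next. The characteristic polynomial is their product, x(x - 6)(x^3 - x - 1).

The rational canonical form is the block-diagonal matrix of companion matrices C(f_i):
R = [[0, 0, 0, 0, 0], [1, 0, 0, 0, -6], [0, 1, 0, 0, -5], [0, 0, 1, 0, 1], [0, 0, 0, 1, 6]].

Note the characteristic polynomial does not split into linear factors over ℚ, so A has no Jordan form over ℚ; the rational canonical form exists over any field.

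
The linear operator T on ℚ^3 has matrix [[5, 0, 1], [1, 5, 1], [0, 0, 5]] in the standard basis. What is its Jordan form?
J = [[5, 1, 0], [0, 5, 1], [0, 0, 5]]

The characteristic polynomial is det(xI - A) = (x - 5)^3, so the eigenvalues are 5 (algebraic multiplicity 3).

For λ = 5: rank(A - 5I) = 2, rank((A - 5I)^2) = 1, rank((A - 5I)^3) = 0. The eigenspace has dimension 3 - 2 = 1, so there is 1 Jordan block; the rank sequence gives block sizes [3].

Assembling the blocks gives the Jordan form J above.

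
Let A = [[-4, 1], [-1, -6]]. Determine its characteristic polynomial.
χ_A(x) = (x + 5)^2

xI - A = [[x + 4, -1], [1, x + 6]].

Expanding det(xI - A) along the first row:
det(xI - A) = + (x + 4)·det([[x + 6]]) - (-1)·det([[1]]).

Evaluating gives χ_A(x) = x^2 + 10x + 25 = (x + 5)^2.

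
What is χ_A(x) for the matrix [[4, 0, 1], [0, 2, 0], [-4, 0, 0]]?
χ_A(x) = (x - 2)^3

xI - A = [[x - 4, 0, -1], [0, x - 2, 0], [4, 0, x]].

Expanding det(xI - A) along the first row:
det(xI - A) = + (x - 4)·det([[x - 2, 0], [0, x]]) - (0)·det([[0, 0], [4, x]]) + (-1)·det([[0, x - 2], [4, 0]]).

Evaluating gives χ_A(x) = x^3 - 6x^2 + 12x - 8 = (x - 2)^3.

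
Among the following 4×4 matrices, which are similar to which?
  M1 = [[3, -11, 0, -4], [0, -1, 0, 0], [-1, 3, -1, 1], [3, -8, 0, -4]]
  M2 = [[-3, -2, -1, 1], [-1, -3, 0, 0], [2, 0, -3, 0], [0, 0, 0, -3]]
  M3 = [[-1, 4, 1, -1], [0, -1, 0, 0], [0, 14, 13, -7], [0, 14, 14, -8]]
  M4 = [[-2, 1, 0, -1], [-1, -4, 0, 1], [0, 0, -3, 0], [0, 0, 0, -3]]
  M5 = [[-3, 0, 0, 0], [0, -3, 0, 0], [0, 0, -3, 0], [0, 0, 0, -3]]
Characteristic polynomials: χ_{M1} = x(x + 1)^3, χ_{M2} = (x + 3)^4, χ_{M3} = (x - 6)(x + 1)^3, χ_{M4} = (x + 3)^4, χ_{M5} = (x + 3)^4.

{M1}: invariant factors x + 1, x(x + 1)^2.

{M2}: invariant factors x + 3, (x + 3)^3.

{M3}: invariant factors x + 1, (x - 6)(x + 1)^2.

{M4}: invariant factors x + 3, x + 3, (x + 3)^2.

{M5}: invariant factors x + 3, x + 3, x + 3, x + 3.

Matrices are similar if and only if their invariant-factor lists agree; the partition into similarity classes is {M1}, {M2}, {M3}, {M4}, {M5}.

5 classes: {M1}, {M2}, {M3}, {M4}, {M5}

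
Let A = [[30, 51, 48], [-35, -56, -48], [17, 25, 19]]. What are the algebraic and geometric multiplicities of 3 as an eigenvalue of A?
algebraic multiplicity 1, geometric multiplicity 1

The characteristic polynomial is (x - 3)(x + 5)^2, so the factor x - 3 appears with exponent 1: the algebraic multiplicity is 1.

rank(A - 3I) = 2, so the eigenspace has dimension 3 - 2 = 1: the geometric multiplicity is 1.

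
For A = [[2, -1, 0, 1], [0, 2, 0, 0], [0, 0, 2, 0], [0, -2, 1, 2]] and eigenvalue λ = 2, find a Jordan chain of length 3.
We seek v_1 ∈ ker((A - 2I)^3) \ ker((A - 2I)^2), then set v_{i+1} = (A - 2I) v_i.

One such chain is v_1 = [[-2, -1, -1, -1]]^T, v_2 = [[0, 0, 0, 1]]^T, v_3 = [[1, 0, 0, 0]]^T. Check: (A - 2I) v_3 = [[0, 0, 0, 0]]^T = 0.

v_1 = [[-2, -1, -1, -1]]^T, v_2 = [[0, 0, 0, 1]]^T, v_3 = [[1, 0, 0, 0]]^T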